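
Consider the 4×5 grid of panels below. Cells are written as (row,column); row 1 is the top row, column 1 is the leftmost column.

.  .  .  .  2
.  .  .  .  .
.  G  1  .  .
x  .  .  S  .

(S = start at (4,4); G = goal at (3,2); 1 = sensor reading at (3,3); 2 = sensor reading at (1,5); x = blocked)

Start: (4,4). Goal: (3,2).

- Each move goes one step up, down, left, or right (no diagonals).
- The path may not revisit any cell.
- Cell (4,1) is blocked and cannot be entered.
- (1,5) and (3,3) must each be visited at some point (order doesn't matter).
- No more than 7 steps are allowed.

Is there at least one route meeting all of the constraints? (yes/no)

Even ignoring the no-revisit rule, getting from (4,4) to (3,2), taking the cheapest ordering (4,4) → (1,5) → (3,3) → (3,2) needs at least 4 + 4 + 1 = 9 moves (Manhattan distance per leg), which exceeds the 7-move limit.

no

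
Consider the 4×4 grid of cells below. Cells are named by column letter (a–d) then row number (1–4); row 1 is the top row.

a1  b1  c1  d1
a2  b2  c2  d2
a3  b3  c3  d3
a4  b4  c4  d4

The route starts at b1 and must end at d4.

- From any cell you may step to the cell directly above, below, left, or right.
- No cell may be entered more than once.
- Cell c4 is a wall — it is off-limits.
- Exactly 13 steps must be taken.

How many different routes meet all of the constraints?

4

Need simple routes of exactly 13 moves from b1 to d4 (Manhattan distance 5, so 4 moves are spent on a detour and 4 undoing it).
Enumerating: b1 b2 a2 a3 a4 b4 b3 c3 c2 c1 d1 d2 d3 d4 | b1 a1 a2 a3 a4 b4 b3 b2 c2 c1 d1 d2 d3 d4 | b1 a1 a2 a3 a4 b4 b3 c3 c2 c1 d1 d2 d3 d4 | b1 c1 d1 d2 c2 b2 a2 a3 a4 b4 b3 c3 d3 d4.
That gives 4 routes.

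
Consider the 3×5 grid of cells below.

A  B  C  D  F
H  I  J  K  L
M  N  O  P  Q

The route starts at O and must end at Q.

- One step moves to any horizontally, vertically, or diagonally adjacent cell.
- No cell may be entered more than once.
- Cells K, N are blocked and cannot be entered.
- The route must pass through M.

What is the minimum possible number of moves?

7

Any route passes through M somewhere between O and Q. Summing Chebyshev distances along the two legs (O → M → Q) gives a lower bound of 2 + 4 = 6 moves.
The shortest route satisfying every rule uses 7 moves: O → I → M → H → B → J → P → Q.
The bound of 6 isn't tight here; checking systematically, no route of length 6 through 6 satisfies every constraint, so 7 is the minimum.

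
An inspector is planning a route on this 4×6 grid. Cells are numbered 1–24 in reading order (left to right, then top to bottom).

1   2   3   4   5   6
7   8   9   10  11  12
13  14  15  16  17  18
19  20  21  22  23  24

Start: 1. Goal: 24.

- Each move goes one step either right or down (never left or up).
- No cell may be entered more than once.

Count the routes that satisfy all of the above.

A right/down-only route from 1 to 24 makes exactly 3 down-moves and 5 right-moves in some order.
With no other constraints that would be C(8,3) = 56 routes.
That gives 56 routes.

56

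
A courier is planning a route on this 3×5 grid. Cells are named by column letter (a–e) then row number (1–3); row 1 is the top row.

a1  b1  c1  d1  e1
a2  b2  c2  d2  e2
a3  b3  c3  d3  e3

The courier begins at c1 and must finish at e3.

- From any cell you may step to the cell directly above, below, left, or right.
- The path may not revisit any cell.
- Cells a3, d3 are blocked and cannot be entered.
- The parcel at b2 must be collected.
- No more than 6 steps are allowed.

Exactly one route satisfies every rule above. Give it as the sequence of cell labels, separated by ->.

c1 -> b1 -> b2 -> c2 -> d2 -> e2 -> e3

The 6-move cap with required stops at b2 leaves no slack for detours.
Route from c1: left 1 to b1, down 1 to b2, right 3 to e2, down 1 to e3 — 6 moves in all.
Check: all required cells visited; 6 ≤ 6 moves.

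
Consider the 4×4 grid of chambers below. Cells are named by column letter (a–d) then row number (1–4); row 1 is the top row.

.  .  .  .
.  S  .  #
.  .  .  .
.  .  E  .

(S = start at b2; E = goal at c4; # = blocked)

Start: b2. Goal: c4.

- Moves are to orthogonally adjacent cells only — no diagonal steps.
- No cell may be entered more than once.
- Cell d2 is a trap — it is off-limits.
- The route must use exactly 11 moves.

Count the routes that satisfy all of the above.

Need simple routes of exactly 11 moves from b2 to c4 (Manhattan distance 3, so 4 moves are spent on a detour and 4 undoing it).
Enumerating: b2 b1 a1 a2 a3 a4 b4 b3 c3 d3 d4 c4 | b2 b3 b4 a4 a3 a2 a1 b1 c1 c2 c3 c4 | b2 b3 a3 a2 a1 b1 c1 c2 c3 d3 d4 c4 | b2 b3 c3 c2 c1 b1 a1 a2 a3 a4 b4 c4 | b2 a2 a1 b1 c1 c2 c3 b3 a3 a4 b4 c4 | b2 c2 c1 b1 a1 a2 a3 a4 b4 b3 c3 c4 | b2 c2 c1 b1 a1 a2 a3 b3 c3 d3 d4 c4.
That gives 7 routes.

7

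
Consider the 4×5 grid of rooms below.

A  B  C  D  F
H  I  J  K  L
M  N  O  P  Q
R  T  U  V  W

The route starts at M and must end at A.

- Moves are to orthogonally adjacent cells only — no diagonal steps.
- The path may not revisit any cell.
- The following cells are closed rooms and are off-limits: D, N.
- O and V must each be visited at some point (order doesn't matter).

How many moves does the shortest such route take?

Any route passes through O and V in some order between M and A. Summing Manhattan distances along each leg and taking the cheapest ordering (M → V → O → A) gives a lower bound of 4 + 2 + 4 = 10 moves.
A route of 10 moves achieves this: M → R → T → U → V → P → O → J → C → B → A.
Since 10 matches the lower bound, it is optimal.

10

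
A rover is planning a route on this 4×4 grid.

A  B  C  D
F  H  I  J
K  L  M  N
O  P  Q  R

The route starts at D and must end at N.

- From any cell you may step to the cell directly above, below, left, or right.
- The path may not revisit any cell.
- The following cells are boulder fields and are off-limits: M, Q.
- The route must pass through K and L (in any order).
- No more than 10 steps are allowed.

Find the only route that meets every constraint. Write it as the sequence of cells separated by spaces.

The budget equals the shortest possible length, so every move has to be on a shortest route through the required cells.
Route from D: 3× left (reaching A), 2× down (reaching K), right to L, up to H, 2× right (reaching J), down to N — 10 moves in all.
Check: all required cells visited; 10 ≤ 10 moves.

D C B A F K L H I J N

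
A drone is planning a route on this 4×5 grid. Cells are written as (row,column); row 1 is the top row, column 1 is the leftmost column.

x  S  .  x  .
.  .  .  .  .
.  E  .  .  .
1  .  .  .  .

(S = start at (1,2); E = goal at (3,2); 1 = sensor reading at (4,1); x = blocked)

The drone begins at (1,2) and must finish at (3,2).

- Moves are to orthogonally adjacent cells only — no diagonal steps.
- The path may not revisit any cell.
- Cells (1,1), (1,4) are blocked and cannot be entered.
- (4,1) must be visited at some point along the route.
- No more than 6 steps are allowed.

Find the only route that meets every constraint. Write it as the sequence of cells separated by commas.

The budget equals the shortest possible length, so every move has to be on a shortest route through the required cells.
Route from (1,2): down 1 to (2,2), left 1 to (2,1), down 2 to (4,1), right 1 to (4,2), up 1 to (3,2) — 6 moves in all.
Check: all required cells visited; 6 ≤ 6 moves.

(1,2), (2,2), (2,1), (3,1), (4,1), (4,2), (3,2)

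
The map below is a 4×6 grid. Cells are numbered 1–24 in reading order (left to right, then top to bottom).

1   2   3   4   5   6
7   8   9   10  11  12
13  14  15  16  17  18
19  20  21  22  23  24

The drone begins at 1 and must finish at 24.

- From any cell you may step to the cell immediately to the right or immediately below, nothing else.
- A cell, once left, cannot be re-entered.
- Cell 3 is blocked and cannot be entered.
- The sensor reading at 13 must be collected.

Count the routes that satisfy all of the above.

A right/down-only route from 1 to 24 makes exactly 3 down-moves and 5 right-moves in some order.
With no other constraints that would be C(8,3) = 56 routes.
Split at 13 and multiply the segment counts (each segment already excludes blocked cells): 1→13: 1; 13→24: 6; product = 6.
That gives 6 routes.

6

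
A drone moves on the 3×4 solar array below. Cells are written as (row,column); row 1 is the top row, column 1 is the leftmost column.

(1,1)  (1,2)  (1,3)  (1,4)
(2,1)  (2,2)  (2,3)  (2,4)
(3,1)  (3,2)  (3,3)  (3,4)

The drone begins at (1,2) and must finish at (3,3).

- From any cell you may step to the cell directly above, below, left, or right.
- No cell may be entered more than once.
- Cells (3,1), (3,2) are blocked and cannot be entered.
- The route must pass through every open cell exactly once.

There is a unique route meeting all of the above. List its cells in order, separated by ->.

(1,2) -> (1,1) -> (2,1) -> (2,2) -> (2,3) -> (1,3) -> (1,4) -> (2,4) -> (3,4) -> (3,3)

Need to visit all 10 open cells exactly once, starting at (1,2) and ending at (3,3).
Cell (1,4) has only two open neighbours ((2,4) and (1,3)), so the path must pass straight through it: one of those is the cell it's entered from and the other is where it exits.
Route from (1,2): left 1 to (1,1), down 1 to (2,1), right 2 to (2,3), up 1 to (1,3), right 1 to (1,4), down 2 to (3,4), left 1 to (3,3) — 9 moves in all.
Check: all 10 open cells covered.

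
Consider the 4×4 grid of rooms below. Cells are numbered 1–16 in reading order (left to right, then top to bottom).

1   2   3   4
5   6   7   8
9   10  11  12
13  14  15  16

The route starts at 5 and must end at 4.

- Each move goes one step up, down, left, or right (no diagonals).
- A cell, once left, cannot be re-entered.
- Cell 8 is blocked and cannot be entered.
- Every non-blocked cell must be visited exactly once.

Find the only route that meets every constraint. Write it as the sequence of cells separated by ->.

5 -> 1 -> 2 -> 6 -> 10 -> 9 -> 13 -> 14 -> 15 -> 16 -> 12 -> 11 -> 7 -> 3 -> 4

Need to visit all 15 open cells exactly once, starting at 5 and ending at 4.
Cell 16 has only two open neighbours (12 and 15), so the path must pass straight through it: one of those is the cell it's entered from and the other is where it exits.
Route from 5: up 1 to 1, right 1 to 2, down 2 to 10, left 1 to 9, down 1 to 13, right 3 to 16, up 1 to 12, left 1 to 11, up 2 to 3, right 1 to 4 — 14 moves in all.
Check: all 15 open cells covered.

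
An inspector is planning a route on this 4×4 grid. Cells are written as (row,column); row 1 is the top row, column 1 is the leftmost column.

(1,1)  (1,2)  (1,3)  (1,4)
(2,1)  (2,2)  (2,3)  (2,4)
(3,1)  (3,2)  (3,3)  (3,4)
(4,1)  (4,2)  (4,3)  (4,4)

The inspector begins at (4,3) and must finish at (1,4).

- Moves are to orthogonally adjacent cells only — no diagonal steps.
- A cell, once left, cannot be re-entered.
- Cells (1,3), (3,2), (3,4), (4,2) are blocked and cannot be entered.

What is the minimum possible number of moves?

4

The Manhattan distance from (4,3) to (1,4) is |4−1| + |3−4| = 4, so at least 4 moves are needed.
A route of 4 moves achieves this: (4,3) → (3,3) → (2,3) → (2,4) → (1,4).
Since 4 matches the lower bound, it is optimal.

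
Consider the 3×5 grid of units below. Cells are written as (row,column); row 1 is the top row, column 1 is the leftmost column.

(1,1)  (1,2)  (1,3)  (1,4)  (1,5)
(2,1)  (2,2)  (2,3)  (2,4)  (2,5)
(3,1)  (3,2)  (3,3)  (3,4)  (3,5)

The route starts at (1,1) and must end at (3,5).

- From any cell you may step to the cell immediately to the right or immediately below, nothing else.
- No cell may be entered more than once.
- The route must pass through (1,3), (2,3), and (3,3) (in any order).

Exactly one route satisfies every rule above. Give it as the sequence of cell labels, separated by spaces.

(1,1) (1,2) (1,3) (2,3) (3,3) (3,4) (3,5)

Moves only go right or down, so the column and row indices never decrease.
Route from (1,1): right 2 to (1,3), down 2 to (3,3), right 2 to (3,5) — 6 moves in all.
Check: all required cells visited.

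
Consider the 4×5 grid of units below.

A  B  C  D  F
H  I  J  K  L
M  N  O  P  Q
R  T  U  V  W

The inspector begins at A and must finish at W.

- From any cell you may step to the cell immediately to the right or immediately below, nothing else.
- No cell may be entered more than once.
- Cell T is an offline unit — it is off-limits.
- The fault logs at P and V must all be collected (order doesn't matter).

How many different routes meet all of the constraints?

10

A right/down-only route from A to W makes exactly 3 down-moves and 4 right-moves in some order.
With no other constraints that would be C(7,3) = 35 routes.
A monotone route can only reach the required cells in the order P, V, so split there and multiply the segment counts (each segment already excludes blocked cells): A→P: 10; P→V: 1; V→W: 1; product = 10.
That gives 10 routes.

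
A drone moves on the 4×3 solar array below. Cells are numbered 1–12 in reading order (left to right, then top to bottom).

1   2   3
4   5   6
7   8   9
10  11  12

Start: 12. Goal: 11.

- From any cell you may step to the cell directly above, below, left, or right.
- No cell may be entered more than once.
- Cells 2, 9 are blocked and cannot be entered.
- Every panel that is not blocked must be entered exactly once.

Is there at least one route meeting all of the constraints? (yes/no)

no

Cell 1 has only one open neighbour but is neither the start nor the goal, so a Hamiltonian route would have to both enter and leave it through the same neighbour — impossible without revisiting.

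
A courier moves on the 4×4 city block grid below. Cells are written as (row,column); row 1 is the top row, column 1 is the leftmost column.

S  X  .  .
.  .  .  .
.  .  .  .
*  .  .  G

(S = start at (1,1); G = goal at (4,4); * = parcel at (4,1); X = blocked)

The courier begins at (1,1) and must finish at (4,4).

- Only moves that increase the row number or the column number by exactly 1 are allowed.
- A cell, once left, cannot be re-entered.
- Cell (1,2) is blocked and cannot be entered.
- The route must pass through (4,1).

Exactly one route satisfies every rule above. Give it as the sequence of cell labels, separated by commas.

Moves only go right or down, so the column and row indices never decrease.
Route from (1,1): down 3 to (4,1), right 3 to (4,4) — 6 moves in all.
Check: all required cells visited.

(1,1), (2,1), (3,1), (4,1), (4,2), (4,3), (4,4)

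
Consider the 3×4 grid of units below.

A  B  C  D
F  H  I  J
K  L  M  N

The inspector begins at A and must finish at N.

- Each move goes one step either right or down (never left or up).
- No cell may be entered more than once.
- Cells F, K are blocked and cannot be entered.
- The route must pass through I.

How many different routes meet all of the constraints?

A right/down-only route from A to N makes exactly 2 down-moves and 3 right-moves in some order.
With no other constraints that would be C(5,2) = 10 routes.
Split at I and multiply the segment counts (each segment already excludes blocked cells): A→I: 2; I→N: 2; product = 4.
That gives 4 routes.

4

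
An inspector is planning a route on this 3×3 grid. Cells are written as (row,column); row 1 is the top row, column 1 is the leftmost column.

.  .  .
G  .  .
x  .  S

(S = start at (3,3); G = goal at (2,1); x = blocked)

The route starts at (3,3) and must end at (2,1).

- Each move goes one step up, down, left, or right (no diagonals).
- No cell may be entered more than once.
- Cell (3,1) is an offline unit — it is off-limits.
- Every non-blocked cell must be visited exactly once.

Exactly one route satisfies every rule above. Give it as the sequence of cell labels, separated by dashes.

Need to visit all 8 open cells exactly once, starting at (3,3) and ending at (2,1).
Route from (3,3): left 1 to (3,2), up 1 to (2,2), right 1 to (2,3), up 1 to (1,3), left 2 to (1,1), down 1 to (2,1) — 7 moves in all.
Check: all 8 open cells covered.

(3,3) - (3,2) - (2,2) - (2,3) - (1,3) - (1,2) - (1,1) - (2,1)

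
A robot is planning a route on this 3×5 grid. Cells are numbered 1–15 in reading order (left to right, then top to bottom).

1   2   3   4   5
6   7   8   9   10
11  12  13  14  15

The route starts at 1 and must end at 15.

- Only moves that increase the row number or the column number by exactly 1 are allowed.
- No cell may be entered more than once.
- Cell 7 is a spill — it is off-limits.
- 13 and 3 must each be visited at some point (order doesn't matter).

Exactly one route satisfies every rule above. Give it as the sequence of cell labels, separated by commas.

Moves only go right or down, so the column and row indices never decrease.
Route from 1: 2× right (reaching 3), 2× down (reaching 13), 2× right (reaching 15) — 6 moves in all.
Check: all required cells visited.

1, 2, 3, 8, 13, 14, 15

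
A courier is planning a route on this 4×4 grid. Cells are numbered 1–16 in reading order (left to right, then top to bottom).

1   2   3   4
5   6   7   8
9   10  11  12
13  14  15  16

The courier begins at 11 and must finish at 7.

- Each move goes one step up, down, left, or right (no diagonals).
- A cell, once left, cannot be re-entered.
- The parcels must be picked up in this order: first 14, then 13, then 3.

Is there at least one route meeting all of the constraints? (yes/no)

yes

One route that works: 11 → 15 → 14 → 13 → 9 → 5 → 1 → 2 → 3 → 7.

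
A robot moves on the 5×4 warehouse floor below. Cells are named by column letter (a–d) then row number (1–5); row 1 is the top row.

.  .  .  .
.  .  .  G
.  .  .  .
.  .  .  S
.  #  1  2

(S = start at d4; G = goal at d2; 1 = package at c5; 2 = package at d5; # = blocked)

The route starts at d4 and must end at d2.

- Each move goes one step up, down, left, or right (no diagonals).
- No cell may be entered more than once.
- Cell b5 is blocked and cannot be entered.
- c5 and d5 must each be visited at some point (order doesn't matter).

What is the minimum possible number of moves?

Any route passes through c5 and d5 in some order between d4 and d2. Summing Manhattan distances along each leg and taking the cheapest ordering (d4 → c5 → d5 → d2) gives a lower bound of 2 + 1 + 3 = 6 moves.
A route of 6 moves achieves this: d4 → d5 → c5 → c4 → c3 → c2 → d2.
Since 6 matches the lower bound, it is optimal.

6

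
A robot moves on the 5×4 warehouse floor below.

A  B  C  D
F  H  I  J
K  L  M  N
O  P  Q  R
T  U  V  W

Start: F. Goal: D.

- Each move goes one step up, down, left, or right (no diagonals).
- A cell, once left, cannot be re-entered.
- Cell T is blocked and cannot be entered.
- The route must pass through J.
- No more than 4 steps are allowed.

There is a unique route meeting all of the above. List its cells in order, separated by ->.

The budget equals the shortest possible length, so every move has to be on a shortest route through the required cells.
Route from F: 3× right (reaching J), up to D — 4 moves in all.
Check: all required cells visited; 4 ≤ 4 moves.

F -> H -> I -> J -> D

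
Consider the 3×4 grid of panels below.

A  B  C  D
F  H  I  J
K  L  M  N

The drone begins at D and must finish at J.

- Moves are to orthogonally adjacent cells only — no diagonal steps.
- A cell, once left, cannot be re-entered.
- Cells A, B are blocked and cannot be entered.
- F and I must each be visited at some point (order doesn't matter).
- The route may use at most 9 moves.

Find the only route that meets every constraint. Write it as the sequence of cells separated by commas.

D, C, I, H, F, K, L, M, N, J

The 9-move cap with required stops at F, I leaves no slack for detours.
Route from D: left 1 to C, down 1 to I, left 2 to F, down 1 to K, right 3 to N, up 1 to J — 9 moves in all.
Check: all required cells visited; 9 ≤ 9 moves.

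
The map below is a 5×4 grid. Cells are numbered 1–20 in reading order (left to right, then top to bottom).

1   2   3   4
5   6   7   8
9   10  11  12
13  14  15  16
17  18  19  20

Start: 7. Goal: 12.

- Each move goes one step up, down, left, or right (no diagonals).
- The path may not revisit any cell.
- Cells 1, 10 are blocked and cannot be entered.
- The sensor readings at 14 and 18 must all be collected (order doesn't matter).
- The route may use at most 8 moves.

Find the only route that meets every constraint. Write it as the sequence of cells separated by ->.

7 -> 11 -> 15 -> 14 -> 18 -> 19 -> 20 -> 16 -> 12

The 8-move cap with required stops at 14, 18 leaves no slack for detours.
Route from 7: down 2 to 15, left 1 to 14, down 1 to 18, right 2 to 20, up 2 to 12 — 8 moves in all.
Check: all required cells visited; 8 ≤ 8 moves.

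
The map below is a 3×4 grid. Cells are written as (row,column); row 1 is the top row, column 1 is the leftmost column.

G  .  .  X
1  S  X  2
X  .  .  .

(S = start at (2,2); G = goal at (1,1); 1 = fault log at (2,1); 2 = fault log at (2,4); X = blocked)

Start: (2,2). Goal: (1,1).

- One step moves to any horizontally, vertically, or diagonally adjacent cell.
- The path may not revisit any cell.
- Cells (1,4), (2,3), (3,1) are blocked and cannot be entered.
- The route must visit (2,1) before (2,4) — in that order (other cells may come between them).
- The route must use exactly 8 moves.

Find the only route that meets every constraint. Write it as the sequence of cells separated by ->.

(2,2) -> (2,1) -> (3,2) -> (3,3) -> (3,4) -> (2,4) -> (1,3) -> (1,2) -> (1,1)

The waypoints must appear in the order (2,1), (2,4), with no cell reused.
Route from (2,2): left 1 to (2,1), down-right 1 to (3,2), right 2 to (3,4), up 1 to (2,4), up-left 1 to (1,3), left 2 to (1,1) — 8 moves in all.
Check: order respected (1 at step 1, 2 at step 5); 8 moves as required.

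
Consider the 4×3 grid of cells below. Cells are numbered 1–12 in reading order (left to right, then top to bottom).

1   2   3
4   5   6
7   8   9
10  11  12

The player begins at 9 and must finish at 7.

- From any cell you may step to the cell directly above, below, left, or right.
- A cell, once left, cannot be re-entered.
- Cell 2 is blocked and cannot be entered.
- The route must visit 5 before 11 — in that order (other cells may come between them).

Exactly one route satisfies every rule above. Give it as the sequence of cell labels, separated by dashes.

The waypoints must appear in the order 5, 11, with no cell reused.
Route from 9: up to 6, left to 5, 2× down (reaching 11), left to 10, up to 7 — 6 moves in all.
Check: order respected (5 at step 2, 11 at step 4).

9 - 6 - 5 - 8 - 11 - 10 - 7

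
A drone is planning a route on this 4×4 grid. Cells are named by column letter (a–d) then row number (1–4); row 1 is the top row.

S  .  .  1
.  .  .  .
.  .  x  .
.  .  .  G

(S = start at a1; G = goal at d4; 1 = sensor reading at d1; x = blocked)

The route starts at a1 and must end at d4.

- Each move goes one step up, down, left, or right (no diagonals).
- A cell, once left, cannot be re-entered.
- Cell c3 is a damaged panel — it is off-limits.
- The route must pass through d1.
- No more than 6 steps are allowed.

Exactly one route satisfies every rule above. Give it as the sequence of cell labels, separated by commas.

The budget equals the shortest possible length, so every move has to be on a shortest route through the required cells.
Route from a1: right 3 to d1, down 3 to d4 — 6 moves in all.
Check: all required cells visited; 6 ≤ 6 moves.

a1, b1, c1, d1, d2, d3, d4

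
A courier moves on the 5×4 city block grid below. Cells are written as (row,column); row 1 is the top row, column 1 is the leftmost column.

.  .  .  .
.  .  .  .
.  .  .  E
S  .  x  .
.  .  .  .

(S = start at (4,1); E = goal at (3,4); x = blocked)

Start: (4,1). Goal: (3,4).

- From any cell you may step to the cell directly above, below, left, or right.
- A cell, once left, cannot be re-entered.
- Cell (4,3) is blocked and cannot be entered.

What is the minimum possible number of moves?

The Manhattan distance from (4,1) to (3,4) is |4−3| + |1−4| = 4, so at least 4 moves are needed.
A route of 4 moves achieves this: (4,1) → (3,1) → (3,2) → (3,3) → (3,4).
Since 4 matches the lower bound, it is optimal.

4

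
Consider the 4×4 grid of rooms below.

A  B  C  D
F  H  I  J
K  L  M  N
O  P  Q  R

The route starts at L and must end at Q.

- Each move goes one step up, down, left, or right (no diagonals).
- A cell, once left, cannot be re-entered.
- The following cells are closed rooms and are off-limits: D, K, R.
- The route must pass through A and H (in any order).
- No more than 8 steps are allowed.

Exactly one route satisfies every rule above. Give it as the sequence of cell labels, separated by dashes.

Any route must reach A and H and still end at Q within 8 moves, so the order of the required stops is forced.
Route from L: up to H, left to F, up to A, 2× right (reaching C), 3× down (reaching Q) — 8 moves in all.
Check: all required cells visited; 8 ≤ 8 moves.

L - H - F - A - B - C - I - M - Q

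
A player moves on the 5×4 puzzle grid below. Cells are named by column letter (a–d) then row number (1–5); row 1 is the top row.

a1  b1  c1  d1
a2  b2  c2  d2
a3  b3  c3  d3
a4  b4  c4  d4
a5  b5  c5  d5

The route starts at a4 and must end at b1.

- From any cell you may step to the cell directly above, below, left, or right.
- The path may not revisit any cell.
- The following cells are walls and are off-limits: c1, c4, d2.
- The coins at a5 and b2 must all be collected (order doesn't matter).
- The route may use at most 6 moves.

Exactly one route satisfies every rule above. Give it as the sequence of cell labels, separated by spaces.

The budget equals the shortest possible length, so every move has to be on a shortest route through the required cells.
Route from a4: down 1 to a5, right 1 to b5, up 4 to b1 — 6 moves in all.
Check: all required cells visited; 6 ≤ 6 moves.

a4 a5 b5 b4 b3 b2 b1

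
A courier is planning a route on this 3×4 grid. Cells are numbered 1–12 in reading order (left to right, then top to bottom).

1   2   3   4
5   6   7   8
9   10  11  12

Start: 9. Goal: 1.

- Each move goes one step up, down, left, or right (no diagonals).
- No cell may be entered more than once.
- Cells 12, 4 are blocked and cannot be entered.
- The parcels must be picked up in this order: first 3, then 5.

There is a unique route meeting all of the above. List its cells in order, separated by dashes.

9 - 10 - 11 - 7 - 3 - 2 - 6 - 5 - 1

The waypoints must appear in the order 3, 5, with no cell reused.
Route from 9: 2× right (reaching 11), 2× up (reaching 3), left to 2, down to 6, left to 5, up to 1 — 8 moves in all.
Check: order respected (3 at step 4, 5 at step 7).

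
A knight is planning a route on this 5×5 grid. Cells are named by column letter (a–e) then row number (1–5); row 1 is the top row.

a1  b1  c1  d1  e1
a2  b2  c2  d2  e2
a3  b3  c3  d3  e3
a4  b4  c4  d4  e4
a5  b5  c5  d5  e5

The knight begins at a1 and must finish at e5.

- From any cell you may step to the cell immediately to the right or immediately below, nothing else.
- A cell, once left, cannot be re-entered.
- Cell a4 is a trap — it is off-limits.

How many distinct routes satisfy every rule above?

A right/down-only route from a1 to e5 makes exactly 4 down-moves and 4 right-moves in some order.
With no other constraints that would be C(8,4) = 70 routes.
Subtract routes through each blocked cell (inclusion–exclusion for overlaps): − through a4: 5 → 65.
That gives 65 routes.

65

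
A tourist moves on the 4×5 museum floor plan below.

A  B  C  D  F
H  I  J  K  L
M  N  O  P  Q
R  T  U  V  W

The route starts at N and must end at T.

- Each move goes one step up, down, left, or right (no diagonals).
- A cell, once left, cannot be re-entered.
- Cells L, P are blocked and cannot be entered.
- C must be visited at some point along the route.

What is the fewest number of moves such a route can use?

7

Any route passes through C somewhere between N and T. Summing Manhattan distances along the two legs (N → C → T) gives a lower bound of 3 + 4 = 7 moves.
A route of 7 moves achieves this: N → I → B → C → J → O → U → T.
Since 7 matches the lower bound, it is optimal.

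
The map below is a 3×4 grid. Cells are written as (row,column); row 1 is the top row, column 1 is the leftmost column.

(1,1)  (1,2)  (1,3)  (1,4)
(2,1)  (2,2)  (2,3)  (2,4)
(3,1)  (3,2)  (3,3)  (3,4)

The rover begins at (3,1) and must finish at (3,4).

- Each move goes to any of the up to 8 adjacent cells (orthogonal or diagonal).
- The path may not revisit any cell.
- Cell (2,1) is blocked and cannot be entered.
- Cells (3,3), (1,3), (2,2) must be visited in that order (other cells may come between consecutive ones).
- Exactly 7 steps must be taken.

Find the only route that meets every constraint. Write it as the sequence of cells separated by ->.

(3,1) -> (3,2) -> (3,3) -> (2,4) -> (1,3) -> (2,2) -> (2,3) -> (3,4)

The waypoints must appear in the order (3,3), (1,3), (2,2), with no cell reused.
Route from (3,1): right 2 to (3,3), up-right 1 to (2,4), up-left 1 to (1,3), down-left 1 to (2,2), right 1 to (2,3), down-right 1 to (3,4) — 7 moves in all.
Check: order respected ((3,3) at step 2, (1,3) at step 4, (2,2) at step 5); 7 moves as required.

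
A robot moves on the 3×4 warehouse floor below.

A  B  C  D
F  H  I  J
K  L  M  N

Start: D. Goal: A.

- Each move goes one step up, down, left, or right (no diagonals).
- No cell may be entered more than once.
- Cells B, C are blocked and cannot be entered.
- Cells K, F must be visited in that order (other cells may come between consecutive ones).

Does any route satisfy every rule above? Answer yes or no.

yes

One route that works: D → J → N → M → L → K → F → A.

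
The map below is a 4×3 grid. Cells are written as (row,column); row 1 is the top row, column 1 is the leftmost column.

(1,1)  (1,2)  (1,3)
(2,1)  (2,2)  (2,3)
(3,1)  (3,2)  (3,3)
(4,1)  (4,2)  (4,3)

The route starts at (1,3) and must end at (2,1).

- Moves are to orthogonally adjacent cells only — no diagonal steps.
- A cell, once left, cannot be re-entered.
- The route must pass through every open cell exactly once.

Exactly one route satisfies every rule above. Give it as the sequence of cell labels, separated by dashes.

Need to visit all 12 open cells exactly once, starting at (1,3) and ending at (2,1).
Cell (4,3) has only two open neighbours ((3,3) and (4,2)), so the path must pass straight through it: one of those is the cell it's entered from and the other is where it exits.
Route from (1,3): 3× down (reaching (4,3)), 2× left (reaching (4,1)), up to (3,1), right to (3,2), 2× up (reaching (1,2)), left to (1,1), down to (2,1) — 11 moves in all.
Check: all 12 open cells covered.

(1,3) - (2,3) - (3,3) - (4,3) - (4,2) - (4,1) - (3,1) - (3,2) - (2,2) - (1,2) - (1,1) - (2,1)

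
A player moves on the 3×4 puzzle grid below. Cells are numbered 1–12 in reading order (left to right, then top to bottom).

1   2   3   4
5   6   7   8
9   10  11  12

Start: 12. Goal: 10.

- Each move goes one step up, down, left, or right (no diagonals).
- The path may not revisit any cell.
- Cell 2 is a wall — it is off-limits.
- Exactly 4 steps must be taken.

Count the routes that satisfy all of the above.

3

Need simple routes of exactly 4 moves from 12 to 10 (Manhattan distance 2, so 1 moves are spent on a detour and 1 undoing it).
Enumerating: 12 8 7 11 10 | 12 8 7 6 10 | 12 11 7 6 10.
That gives 3 routes.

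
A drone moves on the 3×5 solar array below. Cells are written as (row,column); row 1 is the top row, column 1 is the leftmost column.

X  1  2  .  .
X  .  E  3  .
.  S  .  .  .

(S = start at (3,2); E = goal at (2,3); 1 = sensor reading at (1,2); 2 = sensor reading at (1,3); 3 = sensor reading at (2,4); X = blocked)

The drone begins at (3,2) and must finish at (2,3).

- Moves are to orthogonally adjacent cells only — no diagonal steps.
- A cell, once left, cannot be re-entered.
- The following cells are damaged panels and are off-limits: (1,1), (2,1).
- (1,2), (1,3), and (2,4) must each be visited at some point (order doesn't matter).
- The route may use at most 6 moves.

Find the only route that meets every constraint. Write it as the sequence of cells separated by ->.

Any route must reach (1,2), (1,3), and (2,4) and still end at (2,3) within 6 moves, so the order of the required stops is forced.
Route from (3,2): up 2 to (1,2), right 2 to (1,4), down 1 to (2,4), left 1 to (2,3) — 6 moves in all.
Check: all required cells visited; 6 ≤ 6 moves.

(3,2) -> (2,2) -> (1,2) -> (1,3) -> (1,4) -> (2,4) -> (2,3)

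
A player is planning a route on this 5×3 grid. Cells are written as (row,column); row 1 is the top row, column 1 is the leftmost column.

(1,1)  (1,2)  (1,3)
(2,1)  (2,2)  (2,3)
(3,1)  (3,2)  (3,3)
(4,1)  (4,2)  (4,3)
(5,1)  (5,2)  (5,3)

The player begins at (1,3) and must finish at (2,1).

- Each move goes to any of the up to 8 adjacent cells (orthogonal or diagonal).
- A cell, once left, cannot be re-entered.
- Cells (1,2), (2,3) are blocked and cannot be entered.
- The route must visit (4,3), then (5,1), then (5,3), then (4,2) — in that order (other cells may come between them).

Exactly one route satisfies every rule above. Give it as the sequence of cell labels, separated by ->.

(1,3) -> (2,2) -> (3,3) -> (4,3) -> (3,2) -> (4,1) -> (5,1) -> (5,2) -> (5,3) -> (4,2) -> (3,1) -> (2,1)

The waypoints must appear in the order (4,3), (5,1), (5,3), (4,2), with no cell reused.
Route from (1,3): down-left to (2,2), down-right to (3,3), down to (4,3), up-left to (3,2), down-left to (4,1), down to (5,1), 2× right (reaching (5,3)), 2× up-left (reaching (3,1)), up to (2,1) — 11 moves in all.
Check: order respected ((4,3) at step 3, (5,1) at step 6, (5,3) at step 8, (4,2) at step 9).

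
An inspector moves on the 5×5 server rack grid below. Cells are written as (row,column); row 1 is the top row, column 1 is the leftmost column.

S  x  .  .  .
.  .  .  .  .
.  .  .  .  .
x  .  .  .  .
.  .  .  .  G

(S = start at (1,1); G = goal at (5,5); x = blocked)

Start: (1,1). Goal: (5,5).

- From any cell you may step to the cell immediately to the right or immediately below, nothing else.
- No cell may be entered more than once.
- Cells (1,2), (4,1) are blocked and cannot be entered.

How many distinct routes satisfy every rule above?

30

A right/down-only route from (1,1) to (5,5) makes exactly 4 down-moves and 4 right-moves in some order.
With no other constraints that would be C(8,4) = 70 routes.
Subtract routes through each blocked cell (inclusion–exclusion for overlaps): − through (1,2): 35 − through (4,1): 5 → 30.
That gives 30 routes.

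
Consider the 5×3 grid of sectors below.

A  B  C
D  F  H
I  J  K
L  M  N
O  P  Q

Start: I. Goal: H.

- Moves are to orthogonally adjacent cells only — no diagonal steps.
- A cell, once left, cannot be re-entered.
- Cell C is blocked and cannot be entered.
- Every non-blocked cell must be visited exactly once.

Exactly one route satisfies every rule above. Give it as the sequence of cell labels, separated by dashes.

Need to visit all 14 open cells exactly once, starting at I and ending at H.
Cell Q has only two open neighbours (N and P), so the path must pass straight through it: one of those is the cell it's entered from and the other is where it exits.
Route from I: 2× up (reaching A), right to B, 3× down (reaching M), left to L, down to O, 2× right (reaching Q), 3× up (reaching H) — 13 moves in all.
Check: all 14 open cells covered.

I - D - A - B - F - J - M - L - O - P - Q - N - K - H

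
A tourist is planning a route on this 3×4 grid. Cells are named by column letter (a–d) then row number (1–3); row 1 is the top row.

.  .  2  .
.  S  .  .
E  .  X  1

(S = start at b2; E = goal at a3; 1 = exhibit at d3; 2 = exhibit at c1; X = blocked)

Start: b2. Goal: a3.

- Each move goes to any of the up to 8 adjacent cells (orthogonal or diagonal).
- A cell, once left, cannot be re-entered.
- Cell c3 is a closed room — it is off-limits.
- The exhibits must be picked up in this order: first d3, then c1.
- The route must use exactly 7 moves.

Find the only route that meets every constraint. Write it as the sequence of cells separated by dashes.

b2 - c2 - d3 - d2 - c1 - b1 - a2 - a3

The waypoints must appear in the order d3, c1, with no cell reused.
Route from b2: right to c2, down-right to d3, up to d2, up-left to c1, left to b1, down-left to a2, down to a3 — 7 moves in all.
Check: order respected (1 at step 2, 2 at step 4); 7 moves as required.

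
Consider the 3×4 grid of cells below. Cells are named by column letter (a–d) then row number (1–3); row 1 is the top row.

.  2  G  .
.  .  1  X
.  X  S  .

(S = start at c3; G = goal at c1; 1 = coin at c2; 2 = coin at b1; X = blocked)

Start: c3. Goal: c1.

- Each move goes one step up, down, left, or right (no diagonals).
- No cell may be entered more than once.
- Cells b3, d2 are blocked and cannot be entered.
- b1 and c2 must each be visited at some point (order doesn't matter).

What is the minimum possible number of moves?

Any route passes through b1 and c2 in some order between c3 and c1. Summing Manhattan distances along each leg and taking the cheapest ordering (c3 → c2 → b1 → c1) gives a lower bound of 1 + 2 + 1 = 4 moves.
A route of 4 moves achieves this: c3 → c2 → b2 → b1 → c1.
Since 4 matches the lower bound, it is optimal.

4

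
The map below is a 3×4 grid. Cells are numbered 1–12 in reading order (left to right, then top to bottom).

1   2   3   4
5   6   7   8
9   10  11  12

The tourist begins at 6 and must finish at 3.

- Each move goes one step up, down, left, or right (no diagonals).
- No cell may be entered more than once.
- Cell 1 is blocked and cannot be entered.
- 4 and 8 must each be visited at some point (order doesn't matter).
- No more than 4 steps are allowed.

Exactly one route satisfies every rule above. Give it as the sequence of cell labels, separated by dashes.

6 - 7 - 8 - 4 - 3

Any route must reach 4 and 8 and still end at 3 within 4 moves, so the order of the required stops is forced.
Route from 6: 2× right (reaching 8), up to 4, left to 3 — 4 moves in all.
Check: all required cells visited; 4 ≤ 4 moves.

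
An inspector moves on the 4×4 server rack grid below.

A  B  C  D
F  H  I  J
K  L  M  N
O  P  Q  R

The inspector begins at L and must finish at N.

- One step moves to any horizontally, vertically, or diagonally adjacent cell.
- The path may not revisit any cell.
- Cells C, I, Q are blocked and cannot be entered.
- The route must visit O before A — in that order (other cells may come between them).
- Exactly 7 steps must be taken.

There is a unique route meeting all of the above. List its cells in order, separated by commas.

The waypoints must appear in the order O, A, with no cell reused.
Route from L: down-left to O, 3× up (reaching A), 2× down-right (reaching M), right to N — 7 moves in all.
Check: order respected (O at step 1, A at step 4); 7 moves as required.

L, O, K, F, A, H, M, N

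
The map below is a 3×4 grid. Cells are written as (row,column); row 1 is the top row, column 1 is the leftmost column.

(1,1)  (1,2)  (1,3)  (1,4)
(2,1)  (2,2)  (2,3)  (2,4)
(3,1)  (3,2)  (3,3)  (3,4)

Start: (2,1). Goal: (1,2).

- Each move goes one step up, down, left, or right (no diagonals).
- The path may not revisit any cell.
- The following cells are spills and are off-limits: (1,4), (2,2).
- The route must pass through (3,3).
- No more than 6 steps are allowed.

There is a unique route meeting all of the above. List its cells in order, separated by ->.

(2,1) -> (3,1) -> (3,2) -> (3,3) -> (2,3) -> (1,3) -> (1,2)

Any route must reach (3,3) and still end at (1,2) within 6 moves, so the order of the required stops is forced.
Route from (2,1): down to (3,1), 2× right (reaching (3,3)), 2× up (reaching (1,3)), left to (1,2) — 6 moves in all.
Check: all required cells visited; 6 ≤ 6 moves.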